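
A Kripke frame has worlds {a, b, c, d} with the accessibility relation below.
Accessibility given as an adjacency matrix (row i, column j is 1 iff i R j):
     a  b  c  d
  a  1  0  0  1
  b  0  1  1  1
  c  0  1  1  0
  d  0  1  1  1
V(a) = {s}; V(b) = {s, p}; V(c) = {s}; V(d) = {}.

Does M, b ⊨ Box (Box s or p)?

No

Recall that Box ψ holds at a world iff ψ holds at every accessible world, and Dia ψ holds iff ψ holds at some accessible world.
At b: Box (Box s or p) requires Box s or p at every successor {b, c, d}.
  Box s or p fails at d, so Box (Box s or p) is false at b.
    At d: Box s is false, p is false, so Box s or p is false.
      At d: Box s requires s at every successor {b, c, d}.
        s fails at d, so Box s is false at d.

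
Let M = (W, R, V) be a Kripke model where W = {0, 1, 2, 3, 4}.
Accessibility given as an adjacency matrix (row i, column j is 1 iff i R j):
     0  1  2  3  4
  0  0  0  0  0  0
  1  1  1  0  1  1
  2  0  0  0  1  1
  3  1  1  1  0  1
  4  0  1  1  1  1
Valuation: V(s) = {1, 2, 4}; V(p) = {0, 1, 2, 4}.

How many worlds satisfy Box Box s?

1

Let φ = Box Box s. Evaluate φ at each world:
  0 (successors ∅): φ is true.
  1 (successors {0, 1, 3, 4}): φ is false.
  2 (successors {3, 4}): φ is false.
  3 (successors {0, 1, 2, 4}): φ is false.
  4 (successors {1, 2, 3, 4}): φ is false.
For instance, at 2:
  At 2: Box Box s requires Box s at every successor {3, 4}.
    Box s fails at 3, so Box Box s is false at 2.
      At 3: Box s requires s at every successor {0, 1, 2, 4}.
        s fails at 0, so Box s is false at 3.
Satisfying worlds: {0}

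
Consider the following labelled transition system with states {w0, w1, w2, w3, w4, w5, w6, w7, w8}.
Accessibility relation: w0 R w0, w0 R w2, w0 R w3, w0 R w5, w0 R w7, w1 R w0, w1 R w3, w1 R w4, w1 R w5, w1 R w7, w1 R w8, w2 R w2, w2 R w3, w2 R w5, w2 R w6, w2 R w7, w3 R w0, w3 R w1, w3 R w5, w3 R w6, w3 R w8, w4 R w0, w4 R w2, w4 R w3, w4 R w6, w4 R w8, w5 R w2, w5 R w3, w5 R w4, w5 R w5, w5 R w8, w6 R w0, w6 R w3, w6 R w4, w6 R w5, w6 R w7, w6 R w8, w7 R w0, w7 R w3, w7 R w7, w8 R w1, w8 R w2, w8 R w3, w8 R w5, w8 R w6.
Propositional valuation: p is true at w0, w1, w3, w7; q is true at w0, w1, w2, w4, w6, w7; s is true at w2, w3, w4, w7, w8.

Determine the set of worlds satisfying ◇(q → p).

Let φ = ◇(q → p). Evaluate φ at each world:
  w0 (successors {w0, w2, w3, w5, w7}): φ is true.
  w1 (successors {w0, w3, w4, w5, w7, w8}): φ is true.
  w2 (successors {w2, w3, w5, w6, w7}): φ is true.
  w3 (successors {w0, w1, w5, w6, w8}): φ is true.
  w4 (successors {w0, w2, w3, w6, w8}): φ is true.
  w5 (successors {w2, w3, w4, w5, w8}): φ is true.
  w6 (successors {w0, w3, w4, w5, w7, w8}): φ is true.
  w7 (successors {w0, w3, w7}): φ is true.
  w8 (successors {w1, w2, w3, w5, w6}): φ is true.
For instance, at w0:
  At w0: ◇(q → p) requires q → p at some successor in {w0, w2, w3, w5, w7}.
    q → p holds at w0, so ◇(q → p) is true at w0.
Satisfying worlds: {w0, w1, w2, w3, w4, w5, w6, w7, w8}

w0, w1, w2, w3, w4, w5, w6, w7, w8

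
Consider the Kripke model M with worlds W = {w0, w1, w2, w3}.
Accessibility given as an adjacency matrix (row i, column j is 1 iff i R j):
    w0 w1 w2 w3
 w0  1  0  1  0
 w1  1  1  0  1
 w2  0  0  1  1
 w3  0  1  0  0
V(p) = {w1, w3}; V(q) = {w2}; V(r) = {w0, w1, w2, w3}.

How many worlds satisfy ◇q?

2

Let φ = ◇q. Evaluate φ at each world:
  w0 (successors {w0, w2}): φ is true.
  w1 (successors {w0, w1, w3}): φ is false.
  w2 (successors {w2, w3}): φ is true.
  w3 (successors {w1}): φ is false.
For instance, at w0:
  At w0: ◇q requires q at some successor in {w0, w2}.
    q holds at w2, so ◇q is true at w0.
Satisfying worlds: {w0, w2}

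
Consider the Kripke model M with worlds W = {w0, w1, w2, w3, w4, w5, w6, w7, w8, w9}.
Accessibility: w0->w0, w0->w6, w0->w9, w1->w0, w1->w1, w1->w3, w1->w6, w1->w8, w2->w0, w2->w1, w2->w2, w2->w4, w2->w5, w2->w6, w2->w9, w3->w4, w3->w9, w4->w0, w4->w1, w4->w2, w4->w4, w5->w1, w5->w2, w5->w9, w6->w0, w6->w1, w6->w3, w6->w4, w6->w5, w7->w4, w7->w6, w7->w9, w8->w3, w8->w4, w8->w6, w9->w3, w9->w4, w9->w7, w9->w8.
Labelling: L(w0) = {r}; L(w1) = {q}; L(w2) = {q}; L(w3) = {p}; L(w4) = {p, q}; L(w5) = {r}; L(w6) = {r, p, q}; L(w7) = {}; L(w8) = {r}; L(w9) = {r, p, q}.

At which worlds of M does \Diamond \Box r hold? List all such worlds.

Recall that \Box ψ holds at a world iff ψ holds at every accessible world, and \Diamond ψ holds iff ψ holds at some accessible world.
Let φ = \Diamond \Box r. Evaluate φ at each world:
  w0 (successors {w0, w6, w9}): φ is true.
  w1 (successors {w0, w1, w3, w6, w8}): φ is true.
  w2 (successors {w0, w1, w2, w4, w5, w6, w9}): φ is true.
  w3 (successors {w4, w9}): φ is false.
  w4 (successors {w0, w1, w2, w4}): φ is true.
  w5 (successors {w1, w2, w9}): φ is false.
  w6 (successors {w0, w1, w3, w4, w5}): φ is true.
  w7 (successors {w4, w6, w9}): φ is false.
  w8 (successors {w3, w4, w6}): φ is false.
  w9 (successors {w3, w4, w7, w8}): φ is false.
For instance, at w7:
  At w7: \Diamond \Box r requires \Box r at some successor in {w4, w6, w9}.
    At w4: \Box r is false.
    At w6: \Box r is false.
    At w9: \Box r is false.
  So \Diamond \Box r is false at w7.
Satisfying worlds: {w0, w1, w2, w4, w6}

w0, w1, w2, w4, w6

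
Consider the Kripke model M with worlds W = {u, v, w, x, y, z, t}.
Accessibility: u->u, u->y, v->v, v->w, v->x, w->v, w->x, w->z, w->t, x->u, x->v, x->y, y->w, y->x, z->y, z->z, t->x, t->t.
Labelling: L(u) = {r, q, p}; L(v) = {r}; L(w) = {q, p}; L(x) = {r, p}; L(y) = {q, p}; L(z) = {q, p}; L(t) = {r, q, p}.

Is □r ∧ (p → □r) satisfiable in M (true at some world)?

Yes

Let φ = □r ∧ (p → □r). Evaluate φ at each world:
  u (successors {u, y}): φ is false.
  v (successors {v, w, x}): φ is false.
  w (successors {v, x, z, t}): φ is false.
  x (successors {u, v, y}): φ is false.
  y (successors {w, x}): φ is false.
  z (successors {y, z}): φ is false.
  t (successors {x, t}): φ is true.
Detail at t (witness):
  At t: □r is true, p → □r is true, so □r ∧ (p → □r) is true.
    At t: □r requires r at every successor {x, t}.
      At x: r is true.
      At t: r is true.
    So □r is true at t.
    At t: p is true, □r is true, so p → □r is true.
      At t: □r requires r at every successor {x, t}.
        At x: r is true.
        At t: r is true.
      So □r is true at t.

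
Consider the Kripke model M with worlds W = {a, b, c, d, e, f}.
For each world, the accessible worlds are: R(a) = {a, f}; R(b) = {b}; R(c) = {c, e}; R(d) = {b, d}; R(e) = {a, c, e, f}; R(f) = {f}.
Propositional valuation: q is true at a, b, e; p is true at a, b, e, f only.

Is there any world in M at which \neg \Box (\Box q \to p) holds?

Let φ = \neg \Box (\Box q \to p). Evaluate φ at each world:
  a (successors {a, f}): φ is false.
  b (successors {b}): φ is false.
  c (successors {c, e}): φ is false.
  d (successors {b, d}): φ is false.
  e (successors {a, c, e, f}): φ is false.
  f (successors {f}): φ is false.
For instance, at b:
  At b: \Box (\Box q \to p) is true, so \neg \Box (\Box q \to p) is false.
    At b: \Box (\Box q \to p) requires \Box q \to p at every successor {b}.
      At b: \Box q \to p is true.
    So \Box (\Box q \to p) is true at b.

No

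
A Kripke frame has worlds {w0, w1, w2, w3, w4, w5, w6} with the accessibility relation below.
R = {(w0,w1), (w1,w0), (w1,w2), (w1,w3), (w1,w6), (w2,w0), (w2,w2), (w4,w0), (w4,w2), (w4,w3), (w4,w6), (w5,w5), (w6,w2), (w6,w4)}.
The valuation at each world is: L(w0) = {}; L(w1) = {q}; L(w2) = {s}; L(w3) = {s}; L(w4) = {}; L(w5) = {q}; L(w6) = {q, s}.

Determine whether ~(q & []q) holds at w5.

Recall that []ψ holds at a world iff ψ holds at every accessible world, and <>ψ holds iff ψ holds at some accessible world.
At w5: q & []q is true, so ~(q & []q) is false.
  At w5: q is true, []q is true, so q & []q is true.
    At w5: []q requires q at every successor {w5}.
      At w5: q is true.
    So []q is true at w5.

No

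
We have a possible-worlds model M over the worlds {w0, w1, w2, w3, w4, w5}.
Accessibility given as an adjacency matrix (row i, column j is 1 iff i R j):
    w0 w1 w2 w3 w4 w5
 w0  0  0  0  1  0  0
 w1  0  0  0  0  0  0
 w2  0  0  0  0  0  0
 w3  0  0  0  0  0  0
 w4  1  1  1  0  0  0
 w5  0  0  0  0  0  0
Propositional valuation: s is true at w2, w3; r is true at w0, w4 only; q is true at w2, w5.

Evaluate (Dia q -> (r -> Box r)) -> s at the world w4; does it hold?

At w4: Dia q -> (r -> Box r) is false, s is false, so (Dia q -> (r -> Box r)) -> s is true.
  At w4: Dia q is true, r -> Box r is false, so Dia q -> (r -> Box r) is false.
    At w4: Dia q requires q at some successor in {w0, w1, w2}.
      q holds at w2, so Dia q is true at w4.
    At w4: r is true, Box r is false, so r -> Box r is false.
      At w4: Box r requires r at every successor {w0, w1, w2}.
        r fails at w1, so Box r is false at w4.

Yes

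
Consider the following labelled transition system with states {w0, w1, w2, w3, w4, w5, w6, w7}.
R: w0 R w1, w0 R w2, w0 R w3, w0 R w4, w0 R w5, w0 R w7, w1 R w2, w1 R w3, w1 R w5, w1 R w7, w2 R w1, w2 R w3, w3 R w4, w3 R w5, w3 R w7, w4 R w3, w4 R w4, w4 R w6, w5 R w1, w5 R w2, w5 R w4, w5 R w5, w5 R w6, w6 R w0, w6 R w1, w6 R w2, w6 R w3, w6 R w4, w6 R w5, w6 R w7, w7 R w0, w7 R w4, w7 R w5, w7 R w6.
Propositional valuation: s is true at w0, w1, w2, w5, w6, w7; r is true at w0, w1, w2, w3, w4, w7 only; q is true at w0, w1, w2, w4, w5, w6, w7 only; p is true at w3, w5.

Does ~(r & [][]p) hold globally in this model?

Yes

Let φ = ~(r & [][]p). Evaluate φ at each world:
  w0 (successors {w1, w2, w3, w4, w5, w7}): φ is true.
  w1 (successors {w2, w3, w5, w7}): φ is true.
  w2 (successors {w1, w3}): φ is true.
  w3 (successors {w4, w5, w7}): φ is true.
  w4 (successors {w3, w4, w6}): φ is true.
  w5 (successors {w1, w2, w4, w5, w6}): φ is true.
  w6 (successors {w0, w1, w2, w3, w4, w5, w7}): φ is true.
  w7 (successors {w0, w4, w5, w6}): φ is true.
For instance, at w7:
  At w7: r & [][]p is false, so ~(r & [][]p) is true.
    At w7: r is true, [][]p is false, so r & [][]p is false.
      At w7: [][]p requires []p at every successor {w0, w4, w5, w6}.
        []p fails at w0, so [][]p is false at w7.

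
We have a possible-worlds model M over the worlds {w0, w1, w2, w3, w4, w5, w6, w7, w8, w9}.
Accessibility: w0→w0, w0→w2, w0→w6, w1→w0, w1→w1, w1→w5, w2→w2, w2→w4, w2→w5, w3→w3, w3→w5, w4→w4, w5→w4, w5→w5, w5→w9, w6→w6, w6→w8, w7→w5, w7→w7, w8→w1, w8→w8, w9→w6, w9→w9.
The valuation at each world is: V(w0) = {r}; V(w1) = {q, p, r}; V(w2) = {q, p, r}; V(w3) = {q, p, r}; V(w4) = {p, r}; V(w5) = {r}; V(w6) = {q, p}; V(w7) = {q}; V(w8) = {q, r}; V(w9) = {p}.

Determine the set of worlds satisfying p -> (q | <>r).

w0, w1, w2, w3, w4, w5, w6, w7, w8

Let φ = p -> (q | <>r). Evaluate φ at each world:
  w0 (successors {w0, w2, w6}): φ is true.
  w1 (successors {w0, w1, w5}): φ is true.
  w2 (successors {w2, w4, w5}): φ is true.
  w3 (successors {w3, w5}): φ is true.
  w4 (successors {w4}): φ is true.
  w5 (successors {w4, w5, w9}): φ is true.
  w6 (successors {w6, w8}): φ is true.
  w7 (successors {w5, w7}): φ is true.
  w8 (successors {w1, w8}): φ is true.
  w9 (successors {w6, w9}): φ is false.
For instance, at w3:
  At w3: p is true, q | <>r is true, so p -> (q | <>r) is true.
    At w3: q is true, <>r is true, so q | <>r is true.
      At w3: <>r requires r at some successor in {w3, w5}.
        r holds at w3, so <>r is true at w3.
Satisfying worlds: {w0, w1, w2, w3, w4, w5, w6, w7, w8}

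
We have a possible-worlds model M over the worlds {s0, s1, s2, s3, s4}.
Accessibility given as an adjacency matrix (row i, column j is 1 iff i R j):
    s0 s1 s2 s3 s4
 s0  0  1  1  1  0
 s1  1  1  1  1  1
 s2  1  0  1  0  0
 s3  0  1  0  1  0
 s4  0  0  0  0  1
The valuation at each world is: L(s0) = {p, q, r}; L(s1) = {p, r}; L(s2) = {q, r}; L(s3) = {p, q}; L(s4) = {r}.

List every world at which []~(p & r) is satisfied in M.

Recall that []ψ holds at a world iff ψ holds at every accessible world, and <>ψ holds iff ψ holds at some accessible world.
Let φ = []~(p & r). Evaluate φ at each world:
  s0 (successors {s1, s2, s3}): φ is false.
  s1 (successors {s0, s1, s2, s3, s4}): φ is false.
  s2 (successors {s0, s2}): φ is false.
  s3 (successors {s1, s3}): φ is false.
  s4 (successors {s4}): φ is true.
For instance, at s1:
  At s1: []~(p & r) requires ~(p & r) at every successor {s0, s1, s2, s3, s4}.
    ~(p & r) fails at s0, so []~(p & r) is false at s1.
Satisfying worlds: {s4}

s4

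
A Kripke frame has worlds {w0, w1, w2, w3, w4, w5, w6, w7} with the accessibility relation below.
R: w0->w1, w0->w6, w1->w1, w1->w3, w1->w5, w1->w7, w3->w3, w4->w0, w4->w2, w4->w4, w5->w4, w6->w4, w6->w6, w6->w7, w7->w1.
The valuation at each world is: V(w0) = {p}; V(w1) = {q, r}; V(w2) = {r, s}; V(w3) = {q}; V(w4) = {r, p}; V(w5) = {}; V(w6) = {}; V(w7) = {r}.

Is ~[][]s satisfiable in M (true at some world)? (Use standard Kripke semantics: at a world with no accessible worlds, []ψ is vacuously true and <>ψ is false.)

Let φ = ~[][]s. Evaluate φ at each world:
  w0 (successors {w1, w6}): φ is true.
  w1 (successors {w1, w3, w5, w7}): φ is true.
  w2 (successors ∅): φ is false.
  w3 (successors {w3}): φ is true.
  w4 (successors {w0, w2, w4}): φ is true.
  w5 (successors {w4}): φ is true.
  w6 (successors {w4, w6, w7}): φ is true.
  w7 (successors {w1}): φ is true.
Detail at w0 (witness):
  At w0: [][]s is false, so ~[][]s is true.
    At w0: [][]s requires []s at every successor {w1, w6}.
      []s fails at w1, so [][]s is false at w0.

Yes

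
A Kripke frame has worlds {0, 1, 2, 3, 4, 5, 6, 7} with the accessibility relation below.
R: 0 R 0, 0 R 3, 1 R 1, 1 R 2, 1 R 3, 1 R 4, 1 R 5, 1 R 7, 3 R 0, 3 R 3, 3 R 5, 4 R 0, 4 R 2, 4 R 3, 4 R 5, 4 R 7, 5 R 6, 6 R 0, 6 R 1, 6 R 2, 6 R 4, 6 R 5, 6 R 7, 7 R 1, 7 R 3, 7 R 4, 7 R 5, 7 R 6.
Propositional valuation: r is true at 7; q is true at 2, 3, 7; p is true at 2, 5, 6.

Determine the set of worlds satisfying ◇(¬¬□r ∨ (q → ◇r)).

0, 1, 3, 4, 5, 6, 7

Let φ = ◇(¬¬□r ∨ (q → ◇r)). Evaluate φ at each world:
  0 (successors {0, 3}): φ is true.
  1 (successors {1, 2, 3, 4, 5, 7}): φ is true.
  2 (successors ∅): φ is false.
  3 (successors {0, 3, 5}): φ is true.
  4 (successors {0, 2, 3, 5, 7}): φ is true.
  5 (successors {6}): φ is true.
  6 (successors {0, 1, 2, 4, 5, 7}): φ is true.
  7 (successors {1, 3, 4, 5, 6}): φ is true.
For instance, at 0:
  At 0: ◇(¬¬□r ∨ (q → ◇r)) requires ¬¬□r ∨ (q → ◇r) at some successor in {0, 3}.
    ¬¬□r ∨ (q → ◇r) holds at 0, so ◇(¬¬□r ∨ (q → ◇r)) is true at 0.
      At 0: ¬¬□r is false, q → ◇r is true, so ¬¬□r ∨ (q → ◇r) is true.
Satisfying worlds: {0, 1, 3, 4, 5, 6, 7}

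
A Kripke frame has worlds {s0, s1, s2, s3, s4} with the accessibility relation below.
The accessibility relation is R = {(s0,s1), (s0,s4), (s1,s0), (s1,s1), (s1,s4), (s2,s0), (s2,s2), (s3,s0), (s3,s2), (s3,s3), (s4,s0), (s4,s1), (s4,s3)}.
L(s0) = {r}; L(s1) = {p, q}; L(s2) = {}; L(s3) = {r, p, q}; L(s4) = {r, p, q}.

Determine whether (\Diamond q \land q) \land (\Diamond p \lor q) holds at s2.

At s2: \Diamond q \land q is false, \Diamond p \lor q is false, so (\Diamond q \land q) \land (\Diamond p \lor q) is false.
  At s2: \Diamond q is false, q is false, so \Diamond q \land q is false.
    At s2: \Diamond q requires q at some successor in {s0, s2}.
      At s0: q is false.
      At s2: q is false.
    So \Diamond q is false at s2.
  At s2: \Diamond p is false, q is false, so \Diamond p \lor q is false.
    At s2: \Diamond p requires p at some successor in {s0, s2}.
      At s0: p is false.
      At s2: p is false.
    So \Diamond p is false at s2.

No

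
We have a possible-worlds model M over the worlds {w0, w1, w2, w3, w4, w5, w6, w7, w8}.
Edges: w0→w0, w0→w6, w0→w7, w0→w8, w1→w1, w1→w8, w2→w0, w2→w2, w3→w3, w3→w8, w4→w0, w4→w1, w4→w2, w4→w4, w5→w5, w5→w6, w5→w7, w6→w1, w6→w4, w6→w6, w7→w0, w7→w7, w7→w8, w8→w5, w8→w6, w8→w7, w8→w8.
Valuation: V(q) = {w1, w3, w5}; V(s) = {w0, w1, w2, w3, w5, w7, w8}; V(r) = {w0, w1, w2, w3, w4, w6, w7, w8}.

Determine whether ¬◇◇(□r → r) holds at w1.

At w1: ◇◇(□r → r) is true, so ¬◇◇(□r → r) is false.
  At w1: ◇◇(□r → r) requires ◇(□r → r) at some successor in {w1, w8}.
    ◇(□r → r) holds at w1, so ◇◇(□r → r) is true at w1.
      At w1: ◇(□r → r) requires □r → r at some successor in {w1, w8}.
        □r → r holds at w1, so ◇(□r → r) is true at w1.

No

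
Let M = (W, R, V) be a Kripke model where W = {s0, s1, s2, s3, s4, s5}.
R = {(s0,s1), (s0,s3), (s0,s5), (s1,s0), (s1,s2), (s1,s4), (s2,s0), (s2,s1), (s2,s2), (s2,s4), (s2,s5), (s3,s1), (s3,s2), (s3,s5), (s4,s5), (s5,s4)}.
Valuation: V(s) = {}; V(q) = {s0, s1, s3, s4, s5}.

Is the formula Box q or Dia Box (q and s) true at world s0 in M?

Yes

At s0: Box q is true, Dia Box (q and s) is false, so Box q or Dia Box (q and s) is true.
  At s0: Box q requires q at every successor {s1, s3, s5}.
    At s1: q is true.
    At s3: q is true.
    At s5: q is true.
  So Box q is true at s0.
  At s0: Dia Box (q and s) requires Box (q and s) at some successor in {s1, s3, s5}.
    At s1: Box (q and s) is false.
    At s3: Box (q and s) is false.
    At s5: Box (q and s) is false.
  So Dia Box (q and s) is false at s0.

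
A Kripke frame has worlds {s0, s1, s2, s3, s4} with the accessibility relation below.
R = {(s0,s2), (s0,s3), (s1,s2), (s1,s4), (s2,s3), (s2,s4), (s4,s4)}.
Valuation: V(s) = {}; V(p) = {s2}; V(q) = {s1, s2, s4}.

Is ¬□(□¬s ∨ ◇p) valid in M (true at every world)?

Let φ = ¬□(□¬s ∨ ◇p). Evaluate φ at each world:
  s0 (successors {s2, s3}): φ is false.
  s1 (successors {s2, s4}): φ is false.
  s2 (successors {s3, s4}): φ is false.
  s3 (successors ∅): φ is false.
  s4 (successors {s4}): φ is false.
Detail at s0 (counterexample):
  At s0: □(□¬s ∨ ◇p) is true, so ¬□(□¬s ∨ ◇p) is false.
    At s0: □(□¬s ∨ ◇p) requires □¬s ∨ ◇p at every successor {s2, s3}.
      At s2: □¬s ∨ ◇p is true.
      At s3: □¬s ∨ ◇p is true.
    So □(□¬s ∨ ◇p) is true at s0.

No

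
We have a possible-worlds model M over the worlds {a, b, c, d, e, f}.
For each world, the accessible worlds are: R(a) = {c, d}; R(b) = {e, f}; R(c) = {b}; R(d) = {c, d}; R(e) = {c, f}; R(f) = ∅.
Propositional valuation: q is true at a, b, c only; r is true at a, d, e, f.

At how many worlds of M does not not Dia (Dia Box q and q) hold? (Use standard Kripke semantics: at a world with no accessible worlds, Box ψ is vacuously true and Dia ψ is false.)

1

Let φ = not not Dia (Dia Box q and q). Evaluate φ at each world:
  a (successors {c, d}): φ is false.
  b (successors {e, f}): φ is false.
  c (successors {b}): φ is true.
  d (successors {c, d}): φ is false.
  e (successors {c, f}): φ is false.
  f (successors ∅): φ is false.
For instance, at c:
  At c: not Dia (Dia Box q and q) is false, so not not Dia (Dia Box q and q) is true.
    At c: Dia (Dia Box q and q) is true, so not Dia (Dia Box q and q) is false.
      At c: Dia (Dia Box q and q) requires Dia Box q and q at some successor in {b}.
        Dia Box q and q holds at b, so Dia (Dia Box q and q) is true at c.
Satisfying worlds: {c}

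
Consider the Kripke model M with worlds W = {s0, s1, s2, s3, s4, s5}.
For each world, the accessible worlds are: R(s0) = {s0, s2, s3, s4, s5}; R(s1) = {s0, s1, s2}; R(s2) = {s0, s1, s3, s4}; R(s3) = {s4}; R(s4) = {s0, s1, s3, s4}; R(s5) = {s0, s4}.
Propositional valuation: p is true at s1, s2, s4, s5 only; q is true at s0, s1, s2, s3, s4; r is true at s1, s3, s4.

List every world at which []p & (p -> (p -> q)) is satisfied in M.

Recall that []ψ holds at a world iff ψ holds at every accessible world, and <>ψ holds iff ψ holds at some accessible world.
Let φ = []p & (p -> (p -> q)). Evaluate φ at each world:
  s0 (successors {s0, s2, s3, s4, s5}): φ is false.
  s1 (successors {s0, s1, s2}): φ is false.
  s2 (successors {s0, s1, s3, s4}): φ is false.
  s3 (successors {s4}): φ is true.
  s4 (successors {s0, s1, s3, s4}): φ is false.
  s5 (successors {s0, s4}): φ is false.
For instance, at s4:
  At s4: []p is false, p -> (p -> q) is true, so []p & (p -> (p -> q)) is false.
    At s4: []p requires p at every successor {s0, s1, s3, s4}.
      p fails at s0, so []p is false at s4.
Satisfying worlds: {s3}

s3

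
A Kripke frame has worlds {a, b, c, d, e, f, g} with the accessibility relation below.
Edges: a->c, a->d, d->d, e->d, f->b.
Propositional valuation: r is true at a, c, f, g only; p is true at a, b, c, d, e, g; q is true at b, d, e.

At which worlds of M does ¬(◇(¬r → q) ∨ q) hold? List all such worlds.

Let φ = ¬(◇(¬r → q) ∨ q). Evaluate φ at each world:
  a (successors {c, d}): φ is false.
  b (successors ∅): φ is false.
  c (successors ∅): φ is true.
  d (successors {d}): φ is false.
  e (successors {d}): φ is false.
  f (successors {b}): φ is false.
  g (successors ∅): φ is true.
For instance, at a:
  At a: ◇(¬r → q) ∨ q is true, so ¬(◇(¬r → q) ∨ q) is false.
    At a: ◇(¬r → q) is true, q is false, so ◇(¬r → q) ∨ q is true.
      At a: ◇(¬r → q) requires ¬r → q at some successor in {c, d}.
        ¬r → q holds at c, so ◇(¬r → q) is true at a.
Satisfying worlds: {c, g}

c, g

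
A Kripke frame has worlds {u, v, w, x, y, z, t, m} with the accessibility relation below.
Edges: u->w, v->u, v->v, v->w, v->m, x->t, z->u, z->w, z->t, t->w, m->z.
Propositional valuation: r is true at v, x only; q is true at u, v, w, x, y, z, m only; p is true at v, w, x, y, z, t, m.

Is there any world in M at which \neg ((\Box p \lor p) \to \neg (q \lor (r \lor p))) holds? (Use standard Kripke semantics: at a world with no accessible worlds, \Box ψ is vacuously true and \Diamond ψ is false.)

Yes

Let φ = \neg ((\Box p \lor p) \to \neg (q \lor (r \lor p))). Evaluate φ at each world:
  u (successors {w}): φ is true.
  v (successors {u, v, w, m}): φ is true.
  w (successors ∅): φ is true.
  x (successors {t}): φ is true.
  y (successors ∅): φ is true.
  z (successors {u, w, t}): φ is true.
  t (successors {w}): φ is true.
  m (successors {z}): φ is true.
Detail at u (witness):
  At u: (\Box p \lor p) \to \neg (q \lor (r \lor p)) is false, so \neg ((\Box p \lor p) \to \neg (q \lor (r \lor p))) is true.
    At u: \Box p \lor p is true, \neg (q \lor (r \lor p)) is false, so (\Box p \lor p) \to \neg (q \lor (r \lor p)) is false.
      At u: \Box p is true, p is false, so \Box p \lor p is true.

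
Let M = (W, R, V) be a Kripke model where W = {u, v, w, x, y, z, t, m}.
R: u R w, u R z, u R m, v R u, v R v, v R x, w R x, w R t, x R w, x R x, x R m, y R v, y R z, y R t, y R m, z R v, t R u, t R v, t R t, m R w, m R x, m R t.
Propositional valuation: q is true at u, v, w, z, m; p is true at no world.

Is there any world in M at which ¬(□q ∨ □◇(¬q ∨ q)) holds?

Let φ = ¬(□q ∨ □◇(¬q ∨ q)). Evaluate φ at each world:
  u (successors {w, z, m}): φ is false.
  v (successors {u, v, x}): φ is false.
  w (successors {x, t}): φ is false.
  x (successors {w, x, m}): φ is false.
  y (successors {v, z, t, m}): φ is false.
  z (successors {v}): φ is false.
  t (successors {u, v, t}): φ is false.
  m (successors {w, x, t}): φ is false.
For instance, at z:
  At z: □q ∨ □◇(¬q ∨ q) is true, so ¬(□q ∨ □◇(¬q ∨ q)) is false.
    At z: □q is true, □◇(¬q ∨ q) is true, so □q ∨ □◇(¬q ∨ q) is true.
      At z: □q requires q at every successor {v}.
        At v: q is true.
      So □q is true at z.
      At z: □◇(¬q ∨ q) requires ◇(¬q ∨ q) at every successor {v}.
        At v: ◇(¬q ∨ q) is true.
      So □◇(¬q ∨ q) is true at z.

No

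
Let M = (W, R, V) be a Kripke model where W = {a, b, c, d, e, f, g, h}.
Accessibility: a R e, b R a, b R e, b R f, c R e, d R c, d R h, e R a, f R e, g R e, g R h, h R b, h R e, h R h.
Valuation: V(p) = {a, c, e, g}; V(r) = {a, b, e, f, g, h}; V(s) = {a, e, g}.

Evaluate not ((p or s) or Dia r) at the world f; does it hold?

Recall that Dia ψ holds at a world iff ψ holds at some accessible world.
At f: (p or s) or Dia r is true, so not ((p or s) or Dia r) is false.
  At f: p or s is false, Dia r is true, so (p or s) or Dia r is true.
    At f: Dia r requires r at some successor in {e}.
      r holds at e, so Dia r is true at f.

No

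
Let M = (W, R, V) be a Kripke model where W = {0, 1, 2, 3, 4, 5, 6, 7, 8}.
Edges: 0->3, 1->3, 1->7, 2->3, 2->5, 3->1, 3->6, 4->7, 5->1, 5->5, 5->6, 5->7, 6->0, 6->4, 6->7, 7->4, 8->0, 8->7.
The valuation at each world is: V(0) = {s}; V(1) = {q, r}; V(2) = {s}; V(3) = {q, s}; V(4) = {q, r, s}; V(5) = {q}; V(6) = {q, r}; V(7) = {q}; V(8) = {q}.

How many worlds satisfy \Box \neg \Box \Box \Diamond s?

4

Let φ = \Box \neg \Box \Box \Diamond s. Evaluate φ at each world:
  0 (successors {3}): φ is true.
  1 (successors {3, 7}): φ is false.
  2 (successors {3, 5}): φ is true.
  3 (successors {1, 6}): φ is true.
  4 (successors {7}): φ is false.
  5 (successors {1, 5, 6, 7}): φ is false.
  6 (successors {0, 4, 7}): φ is false.
  7 (successors {4}): φ is true.
  8 (successors {0, 7}): φ is false.
For instance, at 0:
  At 0: \Box \neg \Box \Box \Diamond s requires \neg \Box \Box \Diamond s at every successor {3}.
      At 3: \Box \Box \Diamond s is false, so \neg \Box \Box \Diamond s is true.
  So \Box \neg \Box \Box \Diamond s is true at 0.
Satisfying worlds: {0, 2, 3, 7}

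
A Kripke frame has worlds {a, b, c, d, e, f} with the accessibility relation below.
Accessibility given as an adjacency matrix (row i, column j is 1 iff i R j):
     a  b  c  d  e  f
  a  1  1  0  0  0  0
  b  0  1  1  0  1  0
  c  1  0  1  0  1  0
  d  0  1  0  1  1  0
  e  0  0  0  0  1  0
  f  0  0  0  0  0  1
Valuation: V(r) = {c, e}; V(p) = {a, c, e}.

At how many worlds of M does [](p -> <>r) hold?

4

Let φ = [](p -> <>r). Evaluate φ at each world:
  a (successors {a, b}): φ is false.
  b (successors {b, c, e}): φ is true.
  c (successors {a, c, e}): φ is false.
  d (successors {b, d, e}): φ is true.
  e (successors {e}): φ is true.
  f (successors {f}): φ is true.
For instance, at e:
  At e: [](p -> <>r) requires p -> <>r at every successor {e}.
      At e: p is true, <>r is true, so p -> <>r is true.
  So [](p -> <>r) is true at e.
Satisfying worlds: {b, d, e, f}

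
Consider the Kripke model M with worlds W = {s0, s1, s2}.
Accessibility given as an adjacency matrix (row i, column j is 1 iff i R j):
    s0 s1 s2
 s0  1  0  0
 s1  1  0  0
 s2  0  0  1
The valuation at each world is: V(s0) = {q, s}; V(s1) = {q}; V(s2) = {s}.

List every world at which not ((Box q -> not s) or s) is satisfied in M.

Let φ = not ((Box q -> not s) or s). Evaluate φ at each world:
  s0 (successors {s0}): φ is false.
  s1 (successors {s0}): φ is false.
  s2 (successors {s2}): φ is false.
For instance, at s0:
  At s0: (Box q -> not s) or s is true, so not ((Box q -> not s) or s) is false.
    At s0: Box q -> not s is false, s is true, so (Box q -> not s) or s is true.
      At s0: Box q is true, not s is false, so Box q -> not s is false.
Satisfying worlds: none.

none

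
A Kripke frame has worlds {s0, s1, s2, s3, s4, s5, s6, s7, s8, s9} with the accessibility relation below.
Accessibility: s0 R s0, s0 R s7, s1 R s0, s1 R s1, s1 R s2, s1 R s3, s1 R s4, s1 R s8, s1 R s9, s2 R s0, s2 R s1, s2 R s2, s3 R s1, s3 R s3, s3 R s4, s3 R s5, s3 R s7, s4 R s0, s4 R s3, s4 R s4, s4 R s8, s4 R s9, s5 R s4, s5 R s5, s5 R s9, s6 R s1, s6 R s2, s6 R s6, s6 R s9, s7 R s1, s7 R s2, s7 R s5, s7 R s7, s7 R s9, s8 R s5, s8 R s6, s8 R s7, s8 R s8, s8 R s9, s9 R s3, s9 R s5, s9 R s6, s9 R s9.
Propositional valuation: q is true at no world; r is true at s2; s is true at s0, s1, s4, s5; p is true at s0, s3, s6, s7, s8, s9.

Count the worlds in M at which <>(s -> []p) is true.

Let φ = <>(s -> []p). Evaluate φ at each world:
  s0 (successors {s0, s7}): φ is true.
  s1 (successors {s0, s1, s2, s3, s4, s8, s9}): φ is true.
  s2 (successors {s0, s1, s2}): φ is true.
  s3 (successors {s1, s3, s4, s5, s7}): φ is true.
  s4 (successors {s0, s3, s4, s8, s9}): φ is true.
  s5 (successors {s4, s5, s9}): φ is true.
  s6 (successors {s1, s2, s6, s9}): φ is true.
  s7 (successors {s1, s2, s5, s7, s9}): φ is true.
  s8 (successors {s5, s6, s7, s8, s9}): φ is true.
  s9 (successors {s3, s5, s6, s9}): φ is true.
For instance, at s8:
  At s8: <>(s -> []p) requires s -> []p at some successor in {s5, s6, s7, s8, s9}.
    s -> []p holds at s6, so <>(s -> []p) is true at s8.
      At s6: s is false, []p is false, so s -> []p is true.
Satisfying worlds: {s0, s1, s2, s3, s4, s5, s6, s7, s8, s9}

10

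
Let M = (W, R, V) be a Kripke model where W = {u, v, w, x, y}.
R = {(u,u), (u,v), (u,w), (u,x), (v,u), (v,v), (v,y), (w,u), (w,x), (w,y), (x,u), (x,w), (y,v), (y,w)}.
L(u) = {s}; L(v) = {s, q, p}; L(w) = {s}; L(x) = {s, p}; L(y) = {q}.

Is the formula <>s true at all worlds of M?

Yes

Let φ = <>s. Evaluate φ at each world:
  u (successors {u, v, w, x}): φ is true.
  v (successors {u, v, y}): φ is true.
  w (successors {u, x, y}): φ is true.
  x (successors {u, w}): φ is true.
  y (successors {v, w}): φ is true.
For instance, at u:
  At u: <>s requires s at some successor in {u, v, w, x}.
    s holds at u, so <>s is true at u.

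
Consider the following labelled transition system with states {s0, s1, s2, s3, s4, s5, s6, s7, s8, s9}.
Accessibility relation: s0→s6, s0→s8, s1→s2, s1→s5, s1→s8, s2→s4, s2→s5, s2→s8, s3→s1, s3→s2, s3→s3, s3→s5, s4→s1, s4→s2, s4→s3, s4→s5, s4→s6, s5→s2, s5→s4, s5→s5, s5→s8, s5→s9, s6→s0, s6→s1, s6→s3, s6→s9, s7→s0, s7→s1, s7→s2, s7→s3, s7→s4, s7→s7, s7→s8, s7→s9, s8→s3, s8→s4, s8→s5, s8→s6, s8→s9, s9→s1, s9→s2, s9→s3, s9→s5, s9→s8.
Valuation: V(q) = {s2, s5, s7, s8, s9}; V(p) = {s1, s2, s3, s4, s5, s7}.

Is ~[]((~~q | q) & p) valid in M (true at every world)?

Yes

Let φ = ~[]((~~q | q) & p). Evaluate φ at each world:
  s0 (successors {s6, s8}): φ is true.
  s1 (successors {s2, s5, s8}): φ is true.
  s2 (successors {s4, s5, s8}): φ is true.
  s3 (successors {s1, s2, s3, s5}): φ is true.
  s4 (successors {s1, s2, s3, s5, s6}): φ is true.
  s5 (successors {s2, s4, s5, s8, s9}): φ is true.
  s6 (successors {s0, s1, s3, s9}): φ is true.
  s7 (successors {s0, s1, s2, s3, s4, s7, s8, s9}): φ is true.
  s8 (successors {s3, s4, s5, s6, s9}): φ is true.
  s9 (successors {s1, s2, s3, s5, s8}): φ is true.
For instance, at s7:
  At s7: []((~~q | q) & p) is false, so ~[]((~~q | q) & p) is true.
    At s7: []((~~q | q) & p) requires (~~q | q) & p at every successor {s0, s1, s2, s3, s4, s7, s8, s9}.
      (~~q | q) & p fails at s0, so []((~~q | q) & p) is false at s7.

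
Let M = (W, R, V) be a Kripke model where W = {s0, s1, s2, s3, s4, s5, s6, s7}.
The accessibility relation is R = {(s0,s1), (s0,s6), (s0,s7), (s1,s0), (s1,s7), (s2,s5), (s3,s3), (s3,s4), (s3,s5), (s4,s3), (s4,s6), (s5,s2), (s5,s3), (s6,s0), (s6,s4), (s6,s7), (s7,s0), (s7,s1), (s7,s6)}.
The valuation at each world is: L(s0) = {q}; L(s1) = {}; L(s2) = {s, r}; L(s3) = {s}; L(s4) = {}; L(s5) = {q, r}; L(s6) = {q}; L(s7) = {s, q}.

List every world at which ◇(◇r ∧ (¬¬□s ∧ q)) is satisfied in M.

Recall that □ψ holds at a world iff ψ holds at every accessible world, and ◇ψ holds iff ψ holds at some accessible world.
Let φ = ◇(◇r ∧ (¬¬□s ∧ q)). Evaluate φ at each world:
  s0 (successors {s1, s6, s7}): φ is false.
  s1 (successors {s0, s7}): φ is false.
  s2 (successors {s5}): φ is true.
  s3 (successors {s3, s4, s5}): φ is true.
  s4 (successors {s3, s6}): φ is false.
  s5 (successors {s2, s3}): φ is false.
  s6 (successors {s0, s4, s7}): φ is false.
  s7 (successors {s0, s1, s6}): φ is false.
For instance, at s6:
  At s6: ◇(◇r ∧ (¬¬□s ∧ q)) requires ◇r ∧ (¬¬□s ∧ q) at some successor in {s0, s4, s7}.
    At s0: ◇r ∧ (¬¬□s ∧ q) is false.
    At s4: ◇r ∧ (¬¬□s ∧ q) is false.
    At s7: ◇r ∧ (¬¬□s ∧ q) is false.
  So ◇(◇r ∧ (¬¬□s ∧ q)) is false at s6.
Satisfying worlds: {s2, s3}

s2, s3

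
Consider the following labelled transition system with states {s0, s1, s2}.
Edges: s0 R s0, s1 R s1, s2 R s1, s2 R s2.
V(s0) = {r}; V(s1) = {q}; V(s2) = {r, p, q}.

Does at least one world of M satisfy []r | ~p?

Let φ = []r | ~p. Evaluate φ at each world:
  s0 (successors {s0}): φ is true.
  s1 (successors {s1}): φ is true.
  s2 (successors {s1, s2}): φ is false.
Detail at s0 (witness):
  At s0: []r is true, ~p is true, so []r | ~p is true.
    At s0: []r requires r at every successor {s0}.
      At s0: r is true.
    So []r is true at s0.

Yes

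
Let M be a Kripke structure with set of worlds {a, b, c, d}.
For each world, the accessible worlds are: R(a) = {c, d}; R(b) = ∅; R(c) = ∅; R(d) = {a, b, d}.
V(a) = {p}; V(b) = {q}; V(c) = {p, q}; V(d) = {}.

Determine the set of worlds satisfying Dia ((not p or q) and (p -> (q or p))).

a, d

Recall that Dia ψ holds at a world iff ψ holds at some accessible world.
Let φ = Dia ((not p or q) and (p -> (q or p))). Evaluate φ at each world:
  a (successors {c, d}): φ is true.
  b (successors ∅): φ is false.
  c (successors ∅): φ is false.
  d (successors {a, b, d}): φ is true.
For instance, at d:
  At d: Dia ((not p or q) and (p -> (q or p))) requires (not p or q) and (p -> (q or p)) at some successor in {a, b, d}.
    (not p or q) and (p -> (q or p)) holds at b, so Dia ((not p or q) and (p -> (q or p))) is true at d.
Satisfying worlds: {a, d}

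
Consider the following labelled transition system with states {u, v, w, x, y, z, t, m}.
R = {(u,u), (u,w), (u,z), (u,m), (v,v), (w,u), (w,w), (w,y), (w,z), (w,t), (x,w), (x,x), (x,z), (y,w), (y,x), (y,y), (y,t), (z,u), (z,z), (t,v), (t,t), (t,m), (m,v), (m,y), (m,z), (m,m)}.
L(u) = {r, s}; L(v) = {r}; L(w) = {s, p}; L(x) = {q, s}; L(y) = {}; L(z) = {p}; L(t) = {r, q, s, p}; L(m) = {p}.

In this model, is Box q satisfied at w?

No

At w: Box q requires q at every successor {u, w, y, z, t}.
  q fails at u, so Box q is false at w.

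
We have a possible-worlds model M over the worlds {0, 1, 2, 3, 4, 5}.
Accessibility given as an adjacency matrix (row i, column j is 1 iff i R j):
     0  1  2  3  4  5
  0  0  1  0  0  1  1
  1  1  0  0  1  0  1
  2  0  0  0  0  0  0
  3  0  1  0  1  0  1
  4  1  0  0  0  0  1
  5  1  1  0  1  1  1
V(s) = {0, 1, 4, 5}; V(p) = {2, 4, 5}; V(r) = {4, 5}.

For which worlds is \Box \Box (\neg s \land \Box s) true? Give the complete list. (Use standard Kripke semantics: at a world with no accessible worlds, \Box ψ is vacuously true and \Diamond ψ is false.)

Let φ = \Box \Box (\neg s \land \Box s). Evaluate φ at each world:
  0 (successors {1, 4, 5}): φ is false.
  1 (successors {0, 3, 5}): φ is false.
  2 (successors ∅): φ is true.
  3 (successors {1, 3, 5}): φ is false.
  4 (successors {0, 5}): φ is false.
  5 (successors {0, 1, 3, 4, 5}): φ is false.
For instance, at 5:
  At 5: \Box \Box (\neg s \land \Box s) requires \Box (\neg s \land \Box s) at every successor {0, 1, 3, 4, 5}.
    \Box (\neg s \land \Box s) fails at 0, so \Box \Box (\neg s \land \Box s) is false at 5.
      At 0: \Box (\neg s \land \Box s) requires \neg s \land \Box s at every successor {1, 4, 5}.
        \neg s \land \Box s fails at 1, so \Box (\neg s \land \Box s) is false at 0.
Satisfying worlds: {2}

2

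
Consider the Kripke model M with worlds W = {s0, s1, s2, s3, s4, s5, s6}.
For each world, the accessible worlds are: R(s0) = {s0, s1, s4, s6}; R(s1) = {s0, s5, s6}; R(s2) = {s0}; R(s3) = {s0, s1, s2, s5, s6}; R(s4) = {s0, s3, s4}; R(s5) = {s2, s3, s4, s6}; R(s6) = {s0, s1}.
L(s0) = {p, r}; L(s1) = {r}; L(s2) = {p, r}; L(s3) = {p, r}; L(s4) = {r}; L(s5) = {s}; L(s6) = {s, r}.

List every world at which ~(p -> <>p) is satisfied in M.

none

Let φ = ~(p -> <>p). Evaluate φ at each world:
  s0 (successors {s0, s1, s4, s6}): φ is false.
  s1 (successors {s0, s5, s6}): φ is false.
  s2 (successors {s0}): φ is false.
  s3 (successors {s0, s1, s2, s5, s6}): φ is false.
  s4 (successors {s0, s3, s4}): φ is false.
  s5 (successors {s2, s3, s4, s6}): φ is false.
  s6 (successors {s0, s1}): φ is false.
For instance, at s1:
  At s1: p -> <>p is true, so ~(p -> <>p) is false.
    At s1: p is false, <>p is true, so p -> <>p is true.
      At s1: <>p requires p at some successor in {s0, s5, s6}.
        p holds at s0, so <>p is true at s1.
Satisfying worlds: none.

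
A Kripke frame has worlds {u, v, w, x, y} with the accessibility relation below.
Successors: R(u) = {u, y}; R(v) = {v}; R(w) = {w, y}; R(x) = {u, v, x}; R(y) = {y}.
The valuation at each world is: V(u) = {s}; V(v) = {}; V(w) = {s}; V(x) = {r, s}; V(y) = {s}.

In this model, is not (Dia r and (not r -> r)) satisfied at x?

At x: Dia r and (not r -> r) is true, so not (Dia r and (not r -> r)) is false.
  At x: Dia r is true, not r -> r is true, so Dia r and (not r -> r) is true.
    At x: Dia r requires r at some successor in {u, v, x}.
      r holds at x, so Dia r is true at x.

No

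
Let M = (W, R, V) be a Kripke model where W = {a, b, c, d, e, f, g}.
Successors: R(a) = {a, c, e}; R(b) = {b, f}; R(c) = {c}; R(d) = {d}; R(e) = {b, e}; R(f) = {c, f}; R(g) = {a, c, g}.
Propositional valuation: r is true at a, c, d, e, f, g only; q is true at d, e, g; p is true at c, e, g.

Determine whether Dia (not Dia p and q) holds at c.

Recall that Dia ψ holds at a world iff ψ holds at some accessible world.
At c: Dia (not Dia p and q) requires not Dia p and q at some successor in {c}.
  At c: not Dia p and q is false.
So Dia (not Dia p and q) is false at c.

No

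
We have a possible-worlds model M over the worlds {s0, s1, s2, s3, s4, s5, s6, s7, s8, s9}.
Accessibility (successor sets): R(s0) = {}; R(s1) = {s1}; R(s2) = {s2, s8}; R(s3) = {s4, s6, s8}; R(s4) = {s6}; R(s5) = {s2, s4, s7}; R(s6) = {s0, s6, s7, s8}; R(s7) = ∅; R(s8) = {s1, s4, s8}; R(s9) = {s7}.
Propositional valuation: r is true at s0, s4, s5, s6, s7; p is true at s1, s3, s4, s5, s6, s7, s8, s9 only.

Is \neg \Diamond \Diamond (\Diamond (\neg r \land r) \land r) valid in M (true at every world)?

Yes

Let φ = \neg \Diamond \Diamond (\Diamond (\neg r \land r) \land r). Evaluate φ at each world:
  s0 (successors ∅): φ is true.
  s1 (successors {s1}): φ is true.
  s2 (successors {s2, s8}): φ is true.
  s3 (successors {s4, s6, s8}): φ is true.
  s4 (successors {s6}): φ is true.
  s5 (successors {s2, s4, s7}): φ is true.
  s6 (successors {s0, s6, s7, s8}): φ is true.
  s7 (successors ∅): φ is true.
  s8 (successors {s1, s4, s8}): φ is true.
  s9 (successors {s7}): φ is true.
For instance, at s6:
  At s6: \Diamond \Diamond (\Diamond (\neg r \land r) \land r) is false, so \neg \Diamond \Diamond (\Diamond (\neg r \land r) \land r) is true.
    At s6: \Diamond \Diamond (\Diamond (\neg r \land r) \land r) requires \Diamond (\Diamond (\neg r \land r) \land r) at some successor in {s0, s6, s7, s8}.
      At s0: \Diamond (\Diamond (\neg r \land r) \land r) is false.
      At s6: \Diamond (\Diamond (\neg r \land r) \land r) is false.
      At s7: \Diamond (\Diamond (\neg r \land r) \land r) is false.
      At s8: \Diamond (\Diamond (\neg r \land r) \land r) is false.
    So \Diamond \Diamond (\Diamond (\neg r \land r) \land r) is false at s6.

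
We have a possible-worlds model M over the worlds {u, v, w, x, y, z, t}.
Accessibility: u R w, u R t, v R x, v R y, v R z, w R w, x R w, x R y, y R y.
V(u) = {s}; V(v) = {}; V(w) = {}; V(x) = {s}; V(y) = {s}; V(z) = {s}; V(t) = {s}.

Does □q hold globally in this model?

No

Let φ = □q. Evaluate φ at each world:
  u (successors {w, t}): φ is false.
  v (successors {x, y, z}): φ is false.
  w (successors {w}): φ is false.
  x (successors {w, y}): φ is false.
  y (successors {y}): φ is false.
  z (successors ∅): φ is true.
  t (successors ∅): φ is true.
Detail at u (counterexample):
  At u: □q requires q at every successor {w, t}.
    q fails at w, so □q is false at u.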